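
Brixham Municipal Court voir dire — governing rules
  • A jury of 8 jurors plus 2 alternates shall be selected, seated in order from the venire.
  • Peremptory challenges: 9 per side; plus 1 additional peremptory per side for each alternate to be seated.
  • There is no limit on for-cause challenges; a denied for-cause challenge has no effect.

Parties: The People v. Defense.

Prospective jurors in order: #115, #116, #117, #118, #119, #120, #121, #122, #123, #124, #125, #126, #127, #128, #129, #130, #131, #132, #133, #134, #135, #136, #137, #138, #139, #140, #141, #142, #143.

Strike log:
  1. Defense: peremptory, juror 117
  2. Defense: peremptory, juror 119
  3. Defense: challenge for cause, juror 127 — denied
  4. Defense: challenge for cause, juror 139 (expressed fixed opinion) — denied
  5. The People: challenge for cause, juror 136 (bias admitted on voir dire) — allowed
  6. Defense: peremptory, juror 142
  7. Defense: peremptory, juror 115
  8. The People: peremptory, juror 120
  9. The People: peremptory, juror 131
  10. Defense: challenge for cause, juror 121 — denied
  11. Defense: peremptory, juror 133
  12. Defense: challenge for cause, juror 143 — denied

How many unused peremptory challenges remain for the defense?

Defense allotment: 9 base + 1 × 2 alternates = 11.
Defense peremptories used: #117, #119, #142, #115, #133 — 5 (for-cause on #127, #139, #121, #143 don't count).
Remaining: 11 − 5 = 6.

6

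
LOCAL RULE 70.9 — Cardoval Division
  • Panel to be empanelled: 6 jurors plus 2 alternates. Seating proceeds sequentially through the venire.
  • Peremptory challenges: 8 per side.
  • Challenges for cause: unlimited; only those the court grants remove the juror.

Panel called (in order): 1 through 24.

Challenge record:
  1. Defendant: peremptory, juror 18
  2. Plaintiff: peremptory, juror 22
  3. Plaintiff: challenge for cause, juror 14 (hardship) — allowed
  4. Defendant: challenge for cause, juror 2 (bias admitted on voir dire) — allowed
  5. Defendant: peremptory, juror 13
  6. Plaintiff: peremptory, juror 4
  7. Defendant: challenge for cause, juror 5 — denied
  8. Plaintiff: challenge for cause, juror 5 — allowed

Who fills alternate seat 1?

Removed: #2, #4, #5, #13, #14, #18, #22.
Filling seats in venire order through position 7: #1, #3, #6, #7, #8, #9, #10.
So alternate 1 is #10.

10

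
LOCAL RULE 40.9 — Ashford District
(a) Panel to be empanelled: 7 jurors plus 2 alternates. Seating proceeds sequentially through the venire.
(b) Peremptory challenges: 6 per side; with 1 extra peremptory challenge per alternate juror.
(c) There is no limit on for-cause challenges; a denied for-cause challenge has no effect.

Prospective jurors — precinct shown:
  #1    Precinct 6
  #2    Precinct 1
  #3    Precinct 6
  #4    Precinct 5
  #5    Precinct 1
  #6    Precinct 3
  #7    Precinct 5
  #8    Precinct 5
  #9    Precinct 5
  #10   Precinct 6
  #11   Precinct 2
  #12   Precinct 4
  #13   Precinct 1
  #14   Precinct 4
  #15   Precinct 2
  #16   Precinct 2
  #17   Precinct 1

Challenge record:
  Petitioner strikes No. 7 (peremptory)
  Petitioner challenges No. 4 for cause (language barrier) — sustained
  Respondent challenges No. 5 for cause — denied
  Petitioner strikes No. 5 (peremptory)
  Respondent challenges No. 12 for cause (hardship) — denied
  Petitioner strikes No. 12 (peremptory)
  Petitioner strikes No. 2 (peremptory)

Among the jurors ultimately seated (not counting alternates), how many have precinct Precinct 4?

Removed: #2, #4, #5, #7, #12.
Seated jurors 1–7: #1, #3, #6, #8, #9, #10, #11 (alternates #13, #14 not counted).
None of those are in Precinct 4 → 0.

0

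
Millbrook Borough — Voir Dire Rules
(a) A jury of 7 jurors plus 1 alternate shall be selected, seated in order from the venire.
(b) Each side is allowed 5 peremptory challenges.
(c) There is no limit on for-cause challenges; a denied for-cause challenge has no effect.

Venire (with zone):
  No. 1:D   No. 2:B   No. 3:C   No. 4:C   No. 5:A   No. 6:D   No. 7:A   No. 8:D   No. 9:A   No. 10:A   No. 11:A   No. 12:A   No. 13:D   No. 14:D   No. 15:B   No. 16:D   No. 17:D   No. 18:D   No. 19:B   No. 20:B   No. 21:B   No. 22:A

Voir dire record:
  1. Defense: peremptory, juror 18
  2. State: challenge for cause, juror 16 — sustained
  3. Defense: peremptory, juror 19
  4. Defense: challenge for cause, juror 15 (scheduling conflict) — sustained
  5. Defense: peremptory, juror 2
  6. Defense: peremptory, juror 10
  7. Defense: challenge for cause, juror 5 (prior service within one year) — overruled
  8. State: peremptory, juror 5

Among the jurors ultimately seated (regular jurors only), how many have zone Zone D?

3

Removed: #2, #5, #10, #15, #16, #18, #19.
Seated jurors 1–7: #1, #3, #4, #6, #7, #8, #9 (alternates #11 not counted).
Of those, in Zone D: #1, #6, #8 → 3.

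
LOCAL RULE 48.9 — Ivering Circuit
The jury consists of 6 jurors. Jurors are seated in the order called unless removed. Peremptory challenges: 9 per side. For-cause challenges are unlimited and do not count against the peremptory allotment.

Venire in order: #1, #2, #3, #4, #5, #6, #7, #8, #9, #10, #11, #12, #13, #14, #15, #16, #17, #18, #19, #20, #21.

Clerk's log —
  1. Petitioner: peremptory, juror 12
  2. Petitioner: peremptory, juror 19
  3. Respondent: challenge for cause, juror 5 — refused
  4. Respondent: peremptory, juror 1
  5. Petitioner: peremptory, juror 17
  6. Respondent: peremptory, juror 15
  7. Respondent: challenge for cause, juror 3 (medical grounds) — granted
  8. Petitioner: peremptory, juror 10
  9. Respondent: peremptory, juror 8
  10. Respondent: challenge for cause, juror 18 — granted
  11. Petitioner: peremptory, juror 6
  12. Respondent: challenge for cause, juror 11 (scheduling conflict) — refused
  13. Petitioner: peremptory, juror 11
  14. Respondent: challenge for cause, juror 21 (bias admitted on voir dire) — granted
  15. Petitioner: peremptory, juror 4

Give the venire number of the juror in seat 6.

14

Removed: #1, #3, #4, #6, #8, #10, #11, #12, #15, #17, #18, #19, #21. (#5 stays — for-cause denied.)
Seating in order: seats 1–6 → #2, #5, #7, #9, #13, #14.
So seat 6 is #14.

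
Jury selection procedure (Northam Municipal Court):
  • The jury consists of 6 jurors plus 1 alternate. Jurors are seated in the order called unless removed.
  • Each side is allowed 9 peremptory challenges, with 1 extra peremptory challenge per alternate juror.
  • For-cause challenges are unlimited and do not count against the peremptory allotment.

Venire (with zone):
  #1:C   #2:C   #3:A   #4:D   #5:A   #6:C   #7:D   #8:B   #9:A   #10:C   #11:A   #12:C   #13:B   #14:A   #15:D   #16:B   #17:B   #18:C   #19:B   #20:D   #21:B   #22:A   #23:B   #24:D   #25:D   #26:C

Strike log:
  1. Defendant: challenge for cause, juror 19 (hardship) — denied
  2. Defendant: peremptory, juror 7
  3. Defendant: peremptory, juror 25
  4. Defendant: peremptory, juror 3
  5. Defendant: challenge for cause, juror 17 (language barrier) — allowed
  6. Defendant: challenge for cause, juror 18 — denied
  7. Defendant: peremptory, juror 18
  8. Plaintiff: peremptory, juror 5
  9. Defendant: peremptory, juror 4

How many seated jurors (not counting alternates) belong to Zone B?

1

Removed: #3, #4, #5, #7, #17, #18, #25.
Seated jurors 1–6: #1, #2, #6, #8, #9, #10 (alternates #11 not counted).
Of those, in Zone B: #8 → 1.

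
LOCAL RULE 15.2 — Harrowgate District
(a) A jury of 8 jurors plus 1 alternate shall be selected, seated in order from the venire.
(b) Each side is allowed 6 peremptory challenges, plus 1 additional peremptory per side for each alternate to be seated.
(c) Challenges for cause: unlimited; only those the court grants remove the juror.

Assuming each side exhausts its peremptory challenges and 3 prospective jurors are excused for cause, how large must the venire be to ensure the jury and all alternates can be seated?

Seats to fill: 8 + 1 alternates = 9.
Peremptories: 6 + 1×1 = 7 per side × 2 sides = 14.
For-cause removals: 3.
Minimum venire: 9 + 14 + 3 = 26.

26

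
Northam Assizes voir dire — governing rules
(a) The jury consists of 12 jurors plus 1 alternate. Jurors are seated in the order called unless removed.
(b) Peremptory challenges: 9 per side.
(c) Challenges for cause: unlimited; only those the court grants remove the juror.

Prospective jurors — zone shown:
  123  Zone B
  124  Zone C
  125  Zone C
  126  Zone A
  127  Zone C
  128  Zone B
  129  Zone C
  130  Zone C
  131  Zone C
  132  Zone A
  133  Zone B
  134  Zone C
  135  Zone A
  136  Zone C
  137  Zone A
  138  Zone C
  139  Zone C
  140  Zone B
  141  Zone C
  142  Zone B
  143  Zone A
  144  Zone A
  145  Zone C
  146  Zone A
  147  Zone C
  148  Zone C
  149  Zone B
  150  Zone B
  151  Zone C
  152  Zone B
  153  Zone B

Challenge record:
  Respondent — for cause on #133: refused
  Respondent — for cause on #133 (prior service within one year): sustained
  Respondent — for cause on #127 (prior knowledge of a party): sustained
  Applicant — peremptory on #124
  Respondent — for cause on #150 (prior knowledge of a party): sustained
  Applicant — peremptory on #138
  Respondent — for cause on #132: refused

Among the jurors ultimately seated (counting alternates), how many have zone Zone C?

Removed: #124, #127, #133, #138, #150.
Seated (13 incl. alternates): #123, #125, #126, #128, #129, #130, #131, #132, #134, #135, #136, #137, #139.
Of those, in Zone C: #125, #129, #130, #131, #134, #136, #139 → 7.

7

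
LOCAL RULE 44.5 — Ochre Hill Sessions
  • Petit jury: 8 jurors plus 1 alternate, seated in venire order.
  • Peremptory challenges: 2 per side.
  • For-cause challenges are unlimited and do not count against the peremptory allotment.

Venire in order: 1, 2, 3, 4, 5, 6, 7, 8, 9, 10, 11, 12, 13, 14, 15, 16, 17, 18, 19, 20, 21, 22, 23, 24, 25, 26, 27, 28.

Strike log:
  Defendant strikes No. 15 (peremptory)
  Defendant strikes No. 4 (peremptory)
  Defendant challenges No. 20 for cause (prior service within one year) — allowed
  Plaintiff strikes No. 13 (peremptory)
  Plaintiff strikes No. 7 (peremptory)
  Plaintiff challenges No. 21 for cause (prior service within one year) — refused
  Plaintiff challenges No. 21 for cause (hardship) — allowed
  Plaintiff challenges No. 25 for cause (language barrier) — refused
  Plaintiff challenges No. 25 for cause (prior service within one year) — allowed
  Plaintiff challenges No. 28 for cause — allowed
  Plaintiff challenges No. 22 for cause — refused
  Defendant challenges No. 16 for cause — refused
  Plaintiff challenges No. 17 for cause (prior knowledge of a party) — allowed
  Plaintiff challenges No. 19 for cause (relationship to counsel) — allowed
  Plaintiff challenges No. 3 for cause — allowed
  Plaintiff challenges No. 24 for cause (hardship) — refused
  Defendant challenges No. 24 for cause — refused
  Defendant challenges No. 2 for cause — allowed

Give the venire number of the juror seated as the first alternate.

Removed: #2, #3, #4, #7, #13, #15, #17, #19, #20, #21, #25, #28. (#16, #22, #24 stay — for-cause denied.)
Filling seats in venire order through position 9: #1, #5, #6, #8, #9, #10, #11, #12, #14.
So alternate 1 is #14.

14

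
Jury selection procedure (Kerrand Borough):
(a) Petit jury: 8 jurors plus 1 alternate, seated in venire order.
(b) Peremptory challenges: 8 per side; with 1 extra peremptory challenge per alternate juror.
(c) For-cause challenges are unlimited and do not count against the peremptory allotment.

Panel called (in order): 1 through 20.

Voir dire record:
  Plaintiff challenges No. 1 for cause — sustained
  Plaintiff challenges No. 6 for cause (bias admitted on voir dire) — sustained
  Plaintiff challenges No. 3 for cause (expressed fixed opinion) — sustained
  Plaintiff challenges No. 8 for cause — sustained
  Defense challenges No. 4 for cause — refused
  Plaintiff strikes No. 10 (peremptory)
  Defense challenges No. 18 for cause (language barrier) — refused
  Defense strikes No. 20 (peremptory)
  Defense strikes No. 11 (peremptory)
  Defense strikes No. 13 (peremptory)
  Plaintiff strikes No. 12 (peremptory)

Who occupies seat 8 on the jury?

16

Removed: #1, #3, #6, #8, #10, #11, #12, #13, #20. (#4, #18 stay — for-cause denied.)
Seating in order: seats 1–8 → #2, #4, #5, #7, #9, #14, #15, #16; alternates → #17.
So seat 8 is #16.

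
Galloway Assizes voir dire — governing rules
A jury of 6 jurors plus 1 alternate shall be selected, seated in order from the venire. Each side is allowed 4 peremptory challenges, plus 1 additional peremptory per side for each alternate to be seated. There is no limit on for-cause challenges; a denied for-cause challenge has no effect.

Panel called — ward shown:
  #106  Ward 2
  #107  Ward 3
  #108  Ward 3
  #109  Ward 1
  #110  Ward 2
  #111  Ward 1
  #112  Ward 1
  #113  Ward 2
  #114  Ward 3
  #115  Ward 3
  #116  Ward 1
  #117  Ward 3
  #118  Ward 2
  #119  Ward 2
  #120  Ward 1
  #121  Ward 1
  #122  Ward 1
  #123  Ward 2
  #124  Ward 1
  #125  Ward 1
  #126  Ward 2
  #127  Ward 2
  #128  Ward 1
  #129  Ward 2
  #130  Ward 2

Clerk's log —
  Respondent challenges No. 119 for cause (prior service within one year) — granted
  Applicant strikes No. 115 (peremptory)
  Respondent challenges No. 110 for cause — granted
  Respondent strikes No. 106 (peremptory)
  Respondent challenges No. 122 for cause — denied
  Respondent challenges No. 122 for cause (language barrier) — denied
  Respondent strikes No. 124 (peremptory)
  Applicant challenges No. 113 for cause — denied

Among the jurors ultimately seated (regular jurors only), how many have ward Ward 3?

2

Removed: #106, #110, #115, #119, #124.
Seated jurors 1–6: #107, #108, #109, #111, #112, #113 (alternates #114 not counted).
Of those, in Ward 3: #107, #108 → 2.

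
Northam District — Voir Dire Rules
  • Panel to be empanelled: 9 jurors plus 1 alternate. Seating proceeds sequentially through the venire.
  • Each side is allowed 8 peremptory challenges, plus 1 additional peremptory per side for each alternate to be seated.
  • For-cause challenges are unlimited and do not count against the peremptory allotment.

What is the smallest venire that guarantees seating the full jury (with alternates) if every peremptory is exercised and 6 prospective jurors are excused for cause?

Seats to fill: 9 + 1 alternates = 10.
Peremptories: 8 + 1×1 = 9 per side × 2 sides = 18.
For-cause removals: 6.
Minimum venire: 10 + 18 + 6 = 34.

34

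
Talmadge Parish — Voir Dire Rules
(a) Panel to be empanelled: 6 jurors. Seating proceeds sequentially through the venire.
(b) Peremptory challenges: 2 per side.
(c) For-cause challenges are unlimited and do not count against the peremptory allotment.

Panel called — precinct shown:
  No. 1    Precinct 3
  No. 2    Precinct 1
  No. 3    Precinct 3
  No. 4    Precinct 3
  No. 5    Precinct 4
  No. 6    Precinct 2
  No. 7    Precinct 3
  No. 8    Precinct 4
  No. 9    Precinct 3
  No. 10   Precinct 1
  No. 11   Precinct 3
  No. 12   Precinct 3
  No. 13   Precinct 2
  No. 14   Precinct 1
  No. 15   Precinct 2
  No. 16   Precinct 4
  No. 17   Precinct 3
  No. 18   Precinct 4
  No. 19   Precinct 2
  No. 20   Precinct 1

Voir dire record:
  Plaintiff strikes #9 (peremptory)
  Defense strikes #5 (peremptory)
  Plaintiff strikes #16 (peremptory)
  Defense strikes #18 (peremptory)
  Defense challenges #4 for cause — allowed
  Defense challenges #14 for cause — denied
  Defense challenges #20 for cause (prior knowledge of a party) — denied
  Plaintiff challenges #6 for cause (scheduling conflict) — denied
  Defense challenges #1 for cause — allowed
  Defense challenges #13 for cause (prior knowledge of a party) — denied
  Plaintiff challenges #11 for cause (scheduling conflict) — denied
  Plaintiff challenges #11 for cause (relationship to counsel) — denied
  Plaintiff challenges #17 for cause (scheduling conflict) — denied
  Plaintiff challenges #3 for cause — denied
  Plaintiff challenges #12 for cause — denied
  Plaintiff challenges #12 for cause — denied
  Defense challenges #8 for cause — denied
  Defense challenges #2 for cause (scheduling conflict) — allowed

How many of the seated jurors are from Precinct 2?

Removed: #1, #2, #4, #5, #9, #16, #18.
Seated jurors 1–6: #3, #6, #7, #8, #10, #11.
Of those, in Precinct 2: #6 → 1.

1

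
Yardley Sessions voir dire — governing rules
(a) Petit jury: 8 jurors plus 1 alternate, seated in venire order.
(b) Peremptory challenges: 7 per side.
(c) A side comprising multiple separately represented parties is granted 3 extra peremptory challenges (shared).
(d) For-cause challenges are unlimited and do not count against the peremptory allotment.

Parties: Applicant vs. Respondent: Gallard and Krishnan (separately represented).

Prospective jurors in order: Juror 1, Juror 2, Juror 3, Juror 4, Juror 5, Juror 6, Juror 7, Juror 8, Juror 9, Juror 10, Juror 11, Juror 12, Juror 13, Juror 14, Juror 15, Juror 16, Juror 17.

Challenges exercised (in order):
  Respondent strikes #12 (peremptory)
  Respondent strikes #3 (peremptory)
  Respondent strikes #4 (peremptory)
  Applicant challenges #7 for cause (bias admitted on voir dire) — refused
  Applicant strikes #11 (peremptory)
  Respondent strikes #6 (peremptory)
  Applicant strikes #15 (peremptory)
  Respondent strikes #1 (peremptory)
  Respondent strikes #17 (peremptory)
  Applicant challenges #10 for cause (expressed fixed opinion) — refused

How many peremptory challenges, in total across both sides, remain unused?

Applicant allotment: 7. Respondent allotment: 7 base + 3 multi-party = 10.
Applicant peremptories used: #11, #15 — 2 (for-cause on #7, #10 don't count).
Respondent peremptories used: #12, #3, #4, #6, #1, #17 — 6.
Remaining: (7 − 2) + (10 − 6) = 9.

9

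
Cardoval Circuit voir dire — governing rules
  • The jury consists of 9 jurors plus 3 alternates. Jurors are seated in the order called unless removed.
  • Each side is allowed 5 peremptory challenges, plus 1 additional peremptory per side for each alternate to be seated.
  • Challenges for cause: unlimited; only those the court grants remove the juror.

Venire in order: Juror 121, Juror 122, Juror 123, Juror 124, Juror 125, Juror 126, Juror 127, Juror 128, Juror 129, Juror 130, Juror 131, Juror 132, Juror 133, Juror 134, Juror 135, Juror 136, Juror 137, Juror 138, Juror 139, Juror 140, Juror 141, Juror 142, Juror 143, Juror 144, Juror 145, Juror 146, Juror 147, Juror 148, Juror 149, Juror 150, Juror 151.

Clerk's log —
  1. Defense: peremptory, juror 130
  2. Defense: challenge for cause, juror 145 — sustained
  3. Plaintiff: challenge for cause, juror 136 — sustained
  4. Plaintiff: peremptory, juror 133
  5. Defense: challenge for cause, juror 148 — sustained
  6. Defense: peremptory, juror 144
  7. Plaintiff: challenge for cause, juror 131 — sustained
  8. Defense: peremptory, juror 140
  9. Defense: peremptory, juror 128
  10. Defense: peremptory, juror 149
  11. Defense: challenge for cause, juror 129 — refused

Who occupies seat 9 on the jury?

132

Removed: #128, #130, #131, #133, #136, #140, #144, #145, #148, #149. (#129 stays — for-cause denied.)
Seating in order: seats 1–9 → #121, #122, #123, #124, #125, #126, #127, #129, #132; alternates → #134, #135, #137.
So seat 9 is #132.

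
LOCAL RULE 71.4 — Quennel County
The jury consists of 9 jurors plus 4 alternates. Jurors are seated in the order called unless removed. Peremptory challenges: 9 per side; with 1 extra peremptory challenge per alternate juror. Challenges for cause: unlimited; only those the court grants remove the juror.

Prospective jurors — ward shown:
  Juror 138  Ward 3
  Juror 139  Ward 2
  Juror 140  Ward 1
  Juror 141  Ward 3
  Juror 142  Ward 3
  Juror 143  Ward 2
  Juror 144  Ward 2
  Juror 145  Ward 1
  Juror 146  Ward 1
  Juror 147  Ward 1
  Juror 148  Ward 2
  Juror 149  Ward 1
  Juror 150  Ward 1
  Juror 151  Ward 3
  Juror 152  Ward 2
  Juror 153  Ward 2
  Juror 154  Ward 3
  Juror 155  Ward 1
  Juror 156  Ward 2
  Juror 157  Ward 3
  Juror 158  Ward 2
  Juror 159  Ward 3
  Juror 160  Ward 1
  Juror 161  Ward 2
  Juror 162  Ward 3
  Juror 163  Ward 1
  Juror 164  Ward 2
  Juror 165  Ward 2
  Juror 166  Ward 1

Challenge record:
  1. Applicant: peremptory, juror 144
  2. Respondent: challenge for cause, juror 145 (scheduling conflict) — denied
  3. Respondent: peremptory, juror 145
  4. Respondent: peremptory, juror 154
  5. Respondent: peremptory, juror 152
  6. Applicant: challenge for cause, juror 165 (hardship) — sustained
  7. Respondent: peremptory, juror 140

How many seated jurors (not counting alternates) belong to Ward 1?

3

Removed: #140, #144, #145, #152, #154, #165.
Seated jurors 1–9: #138, #139, #141, #142, #143, #146, #147, #148, #149 (alternates #150, #151, #153, #155 not counted).
Of those, in Ward 1: #146, #147, #149 → 3.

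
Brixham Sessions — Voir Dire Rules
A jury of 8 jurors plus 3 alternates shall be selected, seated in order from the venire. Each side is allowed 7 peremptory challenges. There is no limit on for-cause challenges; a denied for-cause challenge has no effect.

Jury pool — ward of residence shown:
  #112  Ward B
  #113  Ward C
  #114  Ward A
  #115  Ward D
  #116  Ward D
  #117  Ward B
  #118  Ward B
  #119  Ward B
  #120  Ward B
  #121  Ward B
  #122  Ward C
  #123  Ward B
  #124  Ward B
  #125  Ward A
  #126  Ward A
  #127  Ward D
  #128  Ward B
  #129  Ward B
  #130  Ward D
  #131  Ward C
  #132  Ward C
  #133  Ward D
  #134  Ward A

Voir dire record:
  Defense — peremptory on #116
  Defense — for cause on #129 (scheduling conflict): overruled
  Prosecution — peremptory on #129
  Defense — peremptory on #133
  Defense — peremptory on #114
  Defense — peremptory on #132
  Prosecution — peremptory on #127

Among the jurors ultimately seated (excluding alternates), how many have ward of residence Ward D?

Removed: #114, #116, #127, #129, #132, #133.
Seated jurors 1–8: #112, #113, #115, #117, #118, #119, #120, #121 (alternates #122, #123, #124 not counted).
Of those, in Ward D: #115 → 1.

1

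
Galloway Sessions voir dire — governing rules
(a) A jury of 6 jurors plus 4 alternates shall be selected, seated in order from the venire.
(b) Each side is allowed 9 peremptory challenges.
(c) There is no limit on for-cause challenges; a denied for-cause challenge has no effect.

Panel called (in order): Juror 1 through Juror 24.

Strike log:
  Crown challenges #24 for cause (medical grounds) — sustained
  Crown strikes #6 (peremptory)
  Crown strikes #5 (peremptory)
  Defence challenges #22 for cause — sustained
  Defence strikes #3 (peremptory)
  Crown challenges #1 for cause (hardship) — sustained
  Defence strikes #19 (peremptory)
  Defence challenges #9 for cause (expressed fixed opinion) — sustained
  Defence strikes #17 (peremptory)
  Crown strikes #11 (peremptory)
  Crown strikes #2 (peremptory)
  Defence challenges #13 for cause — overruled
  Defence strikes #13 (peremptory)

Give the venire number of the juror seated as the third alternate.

Removed: #1, #2, #3, #5, #6, #9, #11, #13, #17, #19, #22, #24.
Filling seats in venire order through position 9: #4, #7, #8, #10, #12, #14, #15, #16, #18.
So alternate 3 is #18.

18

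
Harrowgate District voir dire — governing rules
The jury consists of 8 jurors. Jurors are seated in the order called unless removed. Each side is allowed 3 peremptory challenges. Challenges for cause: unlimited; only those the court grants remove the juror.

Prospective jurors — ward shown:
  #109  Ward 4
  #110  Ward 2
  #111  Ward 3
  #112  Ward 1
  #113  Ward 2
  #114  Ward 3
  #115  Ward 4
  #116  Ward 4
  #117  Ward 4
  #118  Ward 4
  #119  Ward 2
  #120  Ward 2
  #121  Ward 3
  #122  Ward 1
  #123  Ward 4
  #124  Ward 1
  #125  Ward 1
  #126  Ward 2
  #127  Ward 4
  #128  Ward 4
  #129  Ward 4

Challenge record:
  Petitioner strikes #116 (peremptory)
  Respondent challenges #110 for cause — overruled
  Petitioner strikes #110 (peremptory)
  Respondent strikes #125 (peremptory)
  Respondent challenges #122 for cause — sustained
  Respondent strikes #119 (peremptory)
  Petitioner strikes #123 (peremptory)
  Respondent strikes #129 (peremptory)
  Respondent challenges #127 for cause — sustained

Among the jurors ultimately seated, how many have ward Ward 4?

Removed: #110, #116, #119, #122, #123, #125, #127, #129.
Seated jurors 1–8: #109, #111, #112, #113, #114, #115, #117, #118.
Of those, in Ward 4: #109, #115, #117, #118 → 4.

4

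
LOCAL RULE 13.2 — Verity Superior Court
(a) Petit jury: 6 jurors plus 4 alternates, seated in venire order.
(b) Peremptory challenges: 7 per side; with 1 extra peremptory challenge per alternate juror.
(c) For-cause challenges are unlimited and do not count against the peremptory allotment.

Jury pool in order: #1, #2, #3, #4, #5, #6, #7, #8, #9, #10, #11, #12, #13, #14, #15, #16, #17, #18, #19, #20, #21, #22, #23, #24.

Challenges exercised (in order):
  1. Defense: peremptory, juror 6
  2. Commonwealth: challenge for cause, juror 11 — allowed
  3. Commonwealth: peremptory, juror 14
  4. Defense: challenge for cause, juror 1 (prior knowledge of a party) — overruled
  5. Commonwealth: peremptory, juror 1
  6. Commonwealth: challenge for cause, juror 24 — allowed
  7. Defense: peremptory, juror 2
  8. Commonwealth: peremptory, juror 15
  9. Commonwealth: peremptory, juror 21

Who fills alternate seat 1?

10

Removed: #1, #2, #6, #11, #14, #15, #21, #24.
Seating in order: seats 1–6 → #3, #4, #5, #7, #8, #9; alternates → #10, #12, #13, #16.
So alternate 1 is #10.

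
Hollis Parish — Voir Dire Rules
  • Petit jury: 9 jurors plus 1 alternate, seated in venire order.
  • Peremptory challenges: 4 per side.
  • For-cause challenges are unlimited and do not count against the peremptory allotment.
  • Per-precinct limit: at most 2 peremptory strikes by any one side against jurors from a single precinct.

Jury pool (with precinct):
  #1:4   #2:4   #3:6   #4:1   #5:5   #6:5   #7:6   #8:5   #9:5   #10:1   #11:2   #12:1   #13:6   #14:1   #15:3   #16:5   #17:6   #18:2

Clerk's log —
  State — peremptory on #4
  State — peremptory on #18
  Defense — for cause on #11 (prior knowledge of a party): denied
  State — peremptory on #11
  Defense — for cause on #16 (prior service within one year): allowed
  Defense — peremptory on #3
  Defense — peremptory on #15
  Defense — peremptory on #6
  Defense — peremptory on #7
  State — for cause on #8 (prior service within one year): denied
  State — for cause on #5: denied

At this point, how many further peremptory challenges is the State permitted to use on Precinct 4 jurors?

State peremptories so far: #4, #18, #11 — 3 of 4 used, 1 left overall.
Against Precinct 4: none yet — per-precinct cap 2 leaves 2.
Binding limit: min(1, 2) = 1.

1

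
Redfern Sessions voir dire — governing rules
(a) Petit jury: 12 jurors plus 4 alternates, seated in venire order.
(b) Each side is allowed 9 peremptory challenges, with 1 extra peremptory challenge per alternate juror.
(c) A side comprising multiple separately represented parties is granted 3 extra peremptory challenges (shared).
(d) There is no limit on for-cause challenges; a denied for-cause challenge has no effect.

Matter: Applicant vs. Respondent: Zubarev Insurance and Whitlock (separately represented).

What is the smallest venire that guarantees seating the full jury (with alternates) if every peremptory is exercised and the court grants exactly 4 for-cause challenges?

Seats to fill: 12 + 4 alternates = 16.
Peremptories — Applicant: 9 + 1×4 = 13; Respondent: 9 + 1×4 + 3 = 16; total 29.
For-cause removals: 4.
Minimum venire: 16 + 29 + 4 = 49.

49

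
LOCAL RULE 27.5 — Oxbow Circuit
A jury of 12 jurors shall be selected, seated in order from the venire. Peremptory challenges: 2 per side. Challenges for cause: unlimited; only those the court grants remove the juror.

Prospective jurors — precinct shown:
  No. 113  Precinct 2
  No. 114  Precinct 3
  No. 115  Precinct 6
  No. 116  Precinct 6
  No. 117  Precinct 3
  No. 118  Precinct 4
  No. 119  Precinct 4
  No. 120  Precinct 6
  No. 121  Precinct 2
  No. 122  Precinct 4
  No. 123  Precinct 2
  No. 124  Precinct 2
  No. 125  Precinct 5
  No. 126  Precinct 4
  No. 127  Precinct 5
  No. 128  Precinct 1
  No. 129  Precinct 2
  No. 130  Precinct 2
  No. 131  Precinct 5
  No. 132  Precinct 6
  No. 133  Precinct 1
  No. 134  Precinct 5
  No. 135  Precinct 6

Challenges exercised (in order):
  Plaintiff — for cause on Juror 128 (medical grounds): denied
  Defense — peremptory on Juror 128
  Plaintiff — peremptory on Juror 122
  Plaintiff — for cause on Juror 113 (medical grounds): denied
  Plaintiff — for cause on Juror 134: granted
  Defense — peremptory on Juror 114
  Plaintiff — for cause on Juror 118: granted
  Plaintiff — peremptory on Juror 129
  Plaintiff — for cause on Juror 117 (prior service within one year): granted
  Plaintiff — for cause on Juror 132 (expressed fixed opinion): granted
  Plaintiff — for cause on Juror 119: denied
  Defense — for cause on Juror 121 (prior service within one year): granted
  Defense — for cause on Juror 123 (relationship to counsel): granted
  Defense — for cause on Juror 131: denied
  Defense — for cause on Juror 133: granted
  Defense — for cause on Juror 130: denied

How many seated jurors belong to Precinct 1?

Removed: #114, #117, #118, #121, #122, #123, #128, #129, #132, #133, #134.
Seated jurors 1–12: #113, #115, #116, #119, #120, #124, #125, #126, #127, #130, #131, #135.
None of those are in Precinct 1 → 0.

0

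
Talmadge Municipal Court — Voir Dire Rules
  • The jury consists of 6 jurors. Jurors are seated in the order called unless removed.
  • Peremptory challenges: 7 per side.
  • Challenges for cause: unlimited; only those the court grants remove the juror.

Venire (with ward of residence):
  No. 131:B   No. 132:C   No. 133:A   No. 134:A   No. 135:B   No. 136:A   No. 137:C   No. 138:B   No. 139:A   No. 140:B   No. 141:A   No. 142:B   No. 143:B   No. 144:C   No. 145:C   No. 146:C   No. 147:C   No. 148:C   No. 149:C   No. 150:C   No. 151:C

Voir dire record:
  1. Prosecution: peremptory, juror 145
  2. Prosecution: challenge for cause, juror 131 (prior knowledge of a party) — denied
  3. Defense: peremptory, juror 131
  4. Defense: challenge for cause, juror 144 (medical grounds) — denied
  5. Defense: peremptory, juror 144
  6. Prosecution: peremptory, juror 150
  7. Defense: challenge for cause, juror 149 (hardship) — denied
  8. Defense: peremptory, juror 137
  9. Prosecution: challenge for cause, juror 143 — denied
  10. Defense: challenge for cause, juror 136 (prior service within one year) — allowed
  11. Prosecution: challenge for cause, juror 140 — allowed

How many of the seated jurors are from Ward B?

Removed: #131, #136, #137, #140, #144, #145, #150.
Seated jurors 1–6: #132, #133, #134, #135, #138, #139.
Of those, in Ward B: #135, #138 → 2.

2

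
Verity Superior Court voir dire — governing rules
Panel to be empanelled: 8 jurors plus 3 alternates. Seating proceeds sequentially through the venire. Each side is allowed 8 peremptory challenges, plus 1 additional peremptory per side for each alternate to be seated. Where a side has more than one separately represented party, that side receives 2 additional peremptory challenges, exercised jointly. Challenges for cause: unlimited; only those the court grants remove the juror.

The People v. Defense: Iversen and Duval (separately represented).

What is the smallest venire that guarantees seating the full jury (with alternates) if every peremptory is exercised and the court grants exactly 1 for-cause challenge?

36

Seats to fill: 8 + 3 alternates = 11.
Peremptories — The People: 8 + 1×3 = 11; Defense: 8 + 1×3 + 2 = 13; total 24.
For-cause removals: 1.
Minimum venire: 11 + 24 + 1 = 36.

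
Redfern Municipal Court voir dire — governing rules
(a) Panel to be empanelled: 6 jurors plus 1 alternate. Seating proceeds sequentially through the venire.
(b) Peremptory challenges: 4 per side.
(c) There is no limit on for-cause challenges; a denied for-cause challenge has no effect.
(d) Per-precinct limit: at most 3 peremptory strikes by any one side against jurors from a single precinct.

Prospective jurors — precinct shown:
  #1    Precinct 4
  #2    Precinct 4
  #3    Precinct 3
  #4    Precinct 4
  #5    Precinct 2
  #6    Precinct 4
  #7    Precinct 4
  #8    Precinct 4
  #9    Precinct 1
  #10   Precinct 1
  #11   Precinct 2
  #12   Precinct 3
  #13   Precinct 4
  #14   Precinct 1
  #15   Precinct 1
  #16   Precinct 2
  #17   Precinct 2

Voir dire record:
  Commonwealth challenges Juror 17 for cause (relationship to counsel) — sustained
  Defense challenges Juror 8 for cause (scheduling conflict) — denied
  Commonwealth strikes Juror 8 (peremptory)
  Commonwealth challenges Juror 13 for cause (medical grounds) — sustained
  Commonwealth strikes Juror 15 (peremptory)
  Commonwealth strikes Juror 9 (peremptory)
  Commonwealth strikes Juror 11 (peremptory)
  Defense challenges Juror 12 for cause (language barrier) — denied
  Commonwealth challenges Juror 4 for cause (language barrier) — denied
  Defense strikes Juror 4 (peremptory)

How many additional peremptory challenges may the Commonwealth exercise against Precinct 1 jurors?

Commonwealth peremptories so far: #8, #15, #9, #11 — 4 of 4 used, 0 left overall.
Against Precinct 1: #15, #9 — 2 used; per-precinct cap 3 leaves 1.
Binding limit: min(0, 1) = 0.

0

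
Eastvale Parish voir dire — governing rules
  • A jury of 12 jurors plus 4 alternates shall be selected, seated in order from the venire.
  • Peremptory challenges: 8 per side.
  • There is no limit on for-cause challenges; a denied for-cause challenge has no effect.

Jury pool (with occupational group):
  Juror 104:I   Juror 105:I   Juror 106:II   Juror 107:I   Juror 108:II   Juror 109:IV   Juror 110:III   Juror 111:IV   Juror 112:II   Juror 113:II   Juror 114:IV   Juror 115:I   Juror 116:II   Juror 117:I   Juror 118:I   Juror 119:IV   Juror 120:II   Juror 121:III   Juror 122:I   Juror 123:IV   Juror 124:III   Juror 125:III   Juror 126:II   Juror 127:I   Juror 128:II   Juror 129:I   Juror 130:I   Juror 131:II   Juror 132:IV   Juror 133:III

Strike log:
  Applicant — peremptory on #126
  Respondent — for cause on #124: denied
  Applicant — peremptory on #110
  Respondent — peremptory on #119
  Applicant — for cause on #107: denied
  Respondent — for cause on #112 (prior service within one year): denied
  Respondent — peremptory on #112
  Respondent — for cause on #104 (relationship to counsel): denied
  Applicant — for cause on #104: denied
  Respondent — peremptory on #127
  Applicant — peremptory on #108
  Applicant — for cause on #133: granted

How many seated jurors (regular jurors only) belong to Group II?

3

Removed: #108, #110, #112, #119, #126, #127, #133.
Seated jurors 1–12: #104, #105, #106, #107, #109, #111, #113, #114, #115, #116, #117, #118 (alternates #120, #121, #122, #123 not counted).
Of those, in Group II: #106, #113, #116 → 3.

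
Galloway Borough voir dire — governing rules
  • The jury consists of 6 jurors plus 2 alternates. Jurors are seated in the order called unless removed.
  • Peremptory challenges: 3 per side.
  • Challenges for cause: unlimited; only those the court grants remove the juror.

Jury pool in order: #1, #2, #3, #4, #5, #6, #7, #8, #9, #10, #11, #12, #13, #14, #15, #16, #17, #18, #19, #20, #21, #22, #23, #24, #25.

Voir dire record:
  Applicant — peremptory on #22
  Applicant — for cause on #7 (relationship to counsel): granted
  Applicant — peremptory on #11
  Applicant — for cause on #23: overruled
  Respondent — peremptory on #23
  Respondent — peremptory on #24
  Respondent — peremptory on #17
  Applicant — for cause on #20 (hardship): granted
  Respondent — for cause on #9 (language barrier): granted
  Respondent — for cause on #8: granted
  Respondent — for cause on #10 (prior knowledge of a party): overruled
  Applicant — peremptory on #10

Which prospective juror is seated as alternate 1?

Removed: #7, #8, #9, #10, #11, #17, #20, #22, #23, #24.
Seating in order: seats 1–6 → #1, #2, #3, #4, #5, #6; alternates → #12, #13.
So alternate 1 is #12.

12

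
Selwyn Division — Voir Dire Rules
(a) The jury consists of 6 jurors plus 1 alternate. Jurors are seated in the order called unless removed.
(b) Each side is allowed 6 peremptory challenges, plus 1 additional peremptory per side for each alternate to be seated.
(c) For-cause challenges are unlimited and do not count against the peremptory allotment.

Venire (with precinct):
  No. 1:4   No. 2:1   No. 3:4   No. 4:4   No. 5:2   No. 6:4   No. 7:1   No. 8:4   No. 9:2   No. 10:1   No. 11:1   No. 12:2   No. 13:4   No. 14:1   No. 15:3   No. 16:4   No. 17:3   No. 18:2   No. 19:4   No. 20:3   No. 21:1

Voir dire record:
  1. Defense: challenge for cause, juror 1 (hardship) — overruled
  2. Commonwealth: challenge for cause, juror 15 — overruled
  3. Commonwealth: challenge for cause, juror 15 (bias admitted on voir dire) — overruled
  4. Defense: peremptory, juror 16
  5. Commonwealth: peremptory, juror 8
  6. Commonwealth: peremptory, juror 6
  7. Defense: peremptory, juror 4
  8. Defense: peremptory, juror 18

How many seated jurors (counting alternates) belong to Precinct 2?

Removed: #4, #6, #8, #16, #18.
Seated (7 incl. alternates): #1, #2, #3, #5, #7, #9, #10.
Of those, in Precinct 2: #5, #9 → 2.

2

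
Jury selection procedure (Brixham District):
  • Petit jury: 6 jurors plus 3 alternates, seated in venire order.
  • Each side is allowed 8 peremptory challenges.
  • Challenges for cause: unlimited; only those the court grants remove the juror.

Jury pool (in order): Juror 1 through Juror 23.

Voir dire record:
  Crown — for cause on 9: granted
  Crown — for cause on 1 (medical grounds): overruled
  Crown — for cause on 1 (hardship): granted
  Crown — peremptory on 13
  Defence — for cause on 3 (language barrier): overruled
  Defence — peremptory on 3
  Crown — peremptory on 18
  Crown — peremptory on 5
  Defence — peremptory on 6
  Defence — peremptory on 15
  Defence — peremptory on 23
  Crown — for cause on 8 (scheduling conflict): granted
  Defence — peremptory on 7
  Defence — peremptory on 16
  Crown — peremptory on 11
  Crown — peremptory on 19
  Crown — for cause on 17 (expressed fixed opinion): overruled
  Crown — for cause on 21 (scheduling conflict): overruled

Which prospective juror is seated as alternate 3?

22

Removed: #1, #3, #5, #6, #7, #8, #9, #11, #13, #15, #16, #18, #19, #23. (#17, #21 stay — for-cause denied.)
Seating in order: seats 1–6 → #2, #4, #10, #12, #14, #17; alternates → #20, #21, #22.
So alternate 3 is #22.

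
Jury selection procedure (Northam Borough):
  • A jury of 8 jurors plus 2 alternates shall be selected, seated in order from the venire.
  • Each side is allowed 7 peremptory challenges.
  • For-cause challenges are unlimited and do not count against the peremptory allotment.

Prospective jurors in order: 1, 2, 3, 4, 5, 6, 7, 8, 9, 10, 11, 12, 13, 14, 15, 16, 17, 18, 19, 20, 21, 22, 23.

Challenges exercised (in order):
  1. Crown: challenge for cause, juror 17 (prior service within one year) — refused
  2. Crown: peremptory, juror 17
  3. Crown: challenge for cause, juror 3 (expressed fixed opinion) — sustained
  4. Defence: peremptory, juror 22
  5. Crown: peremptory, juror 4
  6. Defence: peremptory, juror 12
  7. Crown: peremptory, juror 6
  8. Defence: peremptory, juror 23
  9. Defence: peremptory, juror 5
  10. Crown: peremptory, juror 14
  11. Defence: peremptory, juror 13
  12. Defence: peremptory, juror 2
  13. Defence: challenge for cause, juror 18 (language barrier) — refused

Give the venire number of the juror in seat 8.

16

Removed: #2, #3, #4, #5, #6, #12, #13, #14, #17, #22, #23. (#18 stays — for-cause denied.)
Seating in order: seats 1–8 → #1, #7, #8, #9, #10, #11, #15, #16; alternates → #18, #19.
So seat 8 is #16.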